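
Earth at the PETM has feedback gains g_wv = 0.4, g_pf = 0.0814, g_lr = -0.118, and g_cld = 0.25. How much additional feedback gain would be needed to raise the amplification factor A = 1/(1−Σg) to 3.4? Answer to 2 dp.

0.09

Current total gain = 0.6134.
Target gain for A = 3.4: g* = 1 − 1/3.4 = 0.7059.
Additional gain needed = 0.7059 − 0.6134 = 0.09.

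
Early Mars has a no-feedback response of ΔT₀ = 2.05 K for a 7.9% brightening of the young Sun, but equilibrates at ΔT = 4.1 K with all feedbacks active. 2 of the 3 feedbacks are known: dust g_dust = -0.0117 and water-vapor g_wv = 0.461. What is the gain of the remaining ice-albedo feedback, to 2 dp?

0.05

Amplification A = ΔT/ΔT₀ = 4.1/2.05 = 2.
Total gain g = 1 − 1/A = 1 − 1/2 = 0.5.
Known gains sum to -0.0117 + 0.461 = 0.4493.
g_ice = 0.5 − 0.4493 = 0.05.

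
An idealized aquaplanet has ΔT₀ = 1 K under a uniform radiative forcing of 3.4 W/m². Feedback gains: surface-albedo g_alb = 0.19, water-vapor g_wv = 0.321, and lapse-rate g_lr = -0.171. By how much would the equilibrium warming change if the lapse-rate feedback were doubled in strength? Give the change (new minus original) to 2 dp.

-0.31 K

Original: g = 0.34, ΔT = 1/(1−0.34) = 1.5152 K.
With doubled lapse-rate: g' = 0.169, ΔT' = 1/(1−0.169) = 1.2034 K.
Change = 1.2034 − 1.5152 = -0.31 K.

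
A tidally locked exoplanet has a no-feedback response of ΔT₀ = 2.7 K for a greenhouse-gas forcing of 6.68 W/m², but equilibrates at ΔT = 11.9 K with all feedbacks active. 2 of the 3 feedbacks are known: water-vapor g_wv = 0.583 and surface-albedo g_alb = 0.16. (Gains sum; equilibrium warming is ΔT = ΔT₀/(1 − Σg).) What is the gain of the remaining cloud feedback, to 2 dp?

Amplification A = ΔT/ΔT₀ = 11.9/2.7 = 4.407.
Total gain g = 1 − 1/A = 1 − 1/4.407 = 0.7731.
Known gains sum to 0.583 + 0.16 = 0.743.
g_cld = 0.7731 − 0.743 = 0.03.

0.03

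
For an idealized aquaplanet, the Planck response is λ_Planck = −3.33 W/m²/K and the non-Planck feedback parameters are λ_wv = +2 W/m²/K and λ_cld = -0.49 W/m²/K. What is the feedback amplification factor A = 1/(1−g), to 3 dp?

Convert to gains: g_wv = 2/3.33 = 0.6006; g_cld = -0.49/3.33 = -0.1471.
Total gain g = 0.4535.
A = 1/(1 − 0.4535) = 1.830.

1.830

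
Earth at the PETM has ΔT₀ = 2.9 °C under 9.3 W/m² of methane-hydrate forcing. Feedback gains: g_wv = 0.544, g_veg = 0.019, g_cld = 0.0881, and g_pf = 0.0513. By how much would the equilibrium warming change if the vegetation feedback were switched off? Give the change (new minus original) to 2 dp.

-0.58 °C

Original: g = 0.7024, ΔT = 2.9/(1−0.7024) = 9.7446 °C.
Without vegetation: g' = 0.6834, ΔT' = 2.9/(1−0.6834) = 9.1598 °C.
Change = 9.1598 − 9.7446 = -0.58 °C.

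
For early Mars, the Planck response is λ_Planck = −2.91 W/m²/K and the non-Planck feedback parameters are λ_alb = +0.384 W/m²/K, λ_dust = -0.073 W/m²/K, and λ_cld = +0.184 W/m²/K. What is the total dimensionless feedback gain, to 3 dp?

Convert to gains: g_alb = 0.384/2.91 = 0.132; g_dust = -0.073/2.91 = -0.02509; g_cld = 0.184/2.91 = 0.06323.
Total gain g = 0.17014.

0.170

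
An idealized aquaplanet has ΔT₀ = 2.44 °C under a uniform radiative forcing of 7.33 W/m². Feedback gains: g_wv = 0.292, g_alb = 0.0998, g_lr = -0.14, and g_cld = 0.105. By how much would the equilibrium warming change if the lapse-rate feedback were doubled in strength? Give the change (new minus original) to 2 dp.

-0.68 °C

Original: g = 0.3568, ΔT = 2.44/(1−0.3568) = 3.7935 °C.
With doubled lapse-rate: g' = 0.2168, ΔT' = 2.44/(1−0.2168) = 3.1154 °C.
Change = 3.1154 − 3.7935 = -0.68 °C.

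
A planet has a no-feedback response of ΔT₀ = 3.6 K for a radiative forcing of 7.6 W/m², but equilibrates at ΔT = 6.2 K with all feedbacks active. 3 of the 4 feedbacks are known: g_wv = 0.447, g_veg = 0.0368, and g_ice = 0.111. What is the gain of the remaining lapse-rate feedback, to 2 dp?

Amplification A = ΔT/ΔT₀ = 6.2/3.6 = 1.722.
Total gain g = 1 − 1/A = 1 − 1/1.722 = 0.4193.
Known gains sum to 0.447 + 0.0368 + 0.111 = 0.5948.
g_lr = 0.4193 − 0.5948 = -0.18.

-0.18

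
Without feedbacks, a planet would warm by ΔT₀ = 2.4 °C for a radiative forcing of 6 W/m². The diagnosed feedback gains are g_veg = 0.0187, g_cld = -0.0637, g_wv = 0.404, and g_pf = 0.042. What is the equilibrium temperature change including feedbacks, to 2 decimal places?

4.01 °C

Total gain g = 0.0187 − 0.0637 + 0.404 + 0.042 = 0.401.
Amplification A = 1/(1 − 0.401) = 1.669.
ΔT = 2.4 × 1.669 = 4.01 °C.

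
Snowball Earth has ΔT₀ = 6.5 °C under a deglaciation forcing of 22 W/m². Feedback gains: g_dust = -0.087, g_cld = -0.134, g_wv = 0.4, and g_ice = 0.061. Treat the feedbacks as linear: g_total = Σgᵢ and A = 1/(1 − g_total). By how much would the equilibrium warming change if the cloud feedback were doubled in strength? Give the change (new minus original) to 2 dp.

-1.28 °C

Original: g = 0.24, ΔT = 6.5/(1−0.24) = 8.5526 °C.
With doubled cloud: g' = 0.106, ΔT' = 6.5/(1−0.106) = 7.2707 °C.
Change = 7.2707 − 8.5526 = -1.28 °C.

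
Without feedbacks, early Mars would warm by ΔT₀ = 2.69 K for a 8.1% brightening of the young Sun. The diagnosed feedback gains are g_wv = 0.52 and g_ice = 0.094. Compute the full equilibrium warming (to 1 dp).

7.0 K

Total gain g = 0.52 + 0.094 = 0.614.
Amplification A = 1/(1 − 0.614) = 2.591.
ΔT = 2.69 × 2.591 = 7.0 K.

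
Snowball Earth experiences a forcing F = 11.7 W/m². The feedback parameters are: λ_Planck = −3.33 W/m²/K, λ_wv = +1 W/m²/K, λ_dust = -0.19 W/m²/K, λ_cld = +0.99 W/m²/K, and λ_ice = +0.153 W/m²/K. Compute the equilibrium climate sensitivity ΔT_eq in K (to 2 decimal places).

Net feedback parameter λ = (−3.33) + (+1) + (-0.19) + (+0.99) + (+0.153) = -1.377 W/m²/K.
ΔT = −F/λ = −11.7/(-1.377) = 8.50 K.

8.50 K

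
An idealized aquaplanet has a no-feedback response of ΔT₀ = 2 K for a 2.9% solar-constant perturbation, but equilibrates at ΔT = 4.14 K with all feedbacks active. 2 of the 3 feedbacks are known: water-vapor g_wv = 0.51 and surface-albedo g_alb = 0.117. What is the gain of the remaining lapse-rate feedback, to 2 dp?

Amplification A = ΔT/ΔT₀ = 4.14/2 = 2.07.
Total gain g = 1 − 1/A = 1 − 1/2.07 = 0.5169.
Known gains sum to 0.51 + 0.117 = 0.627.
g_lr = 0.5169 − 0.627 = -0.11.

-0.11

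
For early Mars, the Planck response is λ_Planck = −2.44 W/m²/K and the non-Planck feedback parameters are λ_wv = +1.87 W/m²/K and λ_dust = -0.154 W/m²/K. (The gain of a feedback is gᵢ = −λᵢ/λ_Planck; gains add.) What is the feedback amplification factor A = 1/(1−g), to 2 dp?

Convert to gains: g_wv = 1.87/2.44 = 0.7664; g_dust = -0.154/2.44 = -0.06311.
Total gain g = 0.70329.
A = 1/(1 − 0.70329) = 3.37.

3.37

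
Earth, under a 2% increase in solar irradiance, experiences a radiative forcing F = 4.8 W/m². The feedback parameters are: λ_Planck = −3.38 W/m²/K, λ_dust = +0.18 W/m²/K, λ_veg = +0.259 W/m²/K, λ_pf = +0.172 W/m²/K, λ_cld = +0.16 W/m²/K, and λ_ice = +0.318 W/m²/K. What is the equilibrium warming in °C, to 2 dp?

2.10 °C

Net feedback parameter λ = (−3.38) + (+0.18) + (+0.259) + (+0.172) + (+0.16) + (+0.318) = -2.291 W/m²/K.
ΔT = −F/λ = −4.8/(-2.291) = 2.10 °C.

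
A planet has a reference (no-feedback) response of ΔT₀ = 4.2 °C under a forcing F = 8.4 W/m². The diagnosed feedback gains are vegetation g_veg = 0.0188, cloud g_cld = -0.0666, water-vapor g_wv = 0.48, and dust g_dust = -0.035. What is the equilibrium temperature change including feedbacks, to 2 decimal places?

6.97 °C

Total gain g = 0.0188 − 0.0666 + 0.48 − 0.035 = 0.3972.
Amplification A = 1/(1 − 0.3972) = 1.659.
ΔT = 4.2 × 1.659 = 6.97 °C.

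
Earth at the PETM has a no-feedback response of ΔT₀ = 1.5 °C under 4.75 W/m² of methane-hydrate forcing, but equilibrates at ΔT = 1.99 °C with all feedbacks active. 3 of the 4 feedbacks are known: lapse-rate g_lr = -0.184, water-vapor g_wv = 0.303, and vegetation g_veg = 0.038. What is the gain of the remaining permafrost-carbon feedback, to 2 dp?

Amplification A = ΔT/ΔT₀ = 1.99/1.5 = 1.327.
Total gain g = 1 − 1/A = 1 − 1/1.327 = 0.2464.
Known gains sum to -0.184 + 0.303 + 0.038 = 0.157.
g_pf = 0.2464 − 0.157 = 0.09.

0.09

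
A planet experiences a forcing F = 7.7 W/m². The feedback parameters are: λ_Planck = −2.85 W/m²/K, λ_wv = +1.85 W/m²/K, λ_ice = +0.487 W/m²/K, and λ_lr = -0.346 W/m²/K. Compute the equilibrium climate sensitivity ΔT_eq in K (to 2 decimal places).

8.96 K

Net feedback parameter λ = (−2.85) + (+1.85) + (+0.487) + (-0.346) = -0.859 W/m²/K.
ΔT = −F/λ = −7.7/(-0.859) = 8.96 K.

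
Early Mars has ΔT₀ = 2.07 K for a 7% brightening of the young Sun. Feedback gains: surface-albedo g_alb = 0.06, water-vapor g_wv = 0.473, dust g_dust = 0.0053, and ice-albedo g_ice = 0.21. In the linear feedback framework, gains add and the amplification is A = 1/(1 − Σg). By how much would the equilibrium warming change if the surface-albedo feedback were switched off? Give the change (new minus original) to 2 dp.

Original: g = 0.7483, ΔT = 2.07/(1−0.7483) = 8.2241 K.
Without surface-albedo: g' = 0.6883, ΔT' = 2.07/(1−0.6883) = 6.6410 K.
Change = 6.6410 − 8.2241 = -1.58 K.

-1.58 K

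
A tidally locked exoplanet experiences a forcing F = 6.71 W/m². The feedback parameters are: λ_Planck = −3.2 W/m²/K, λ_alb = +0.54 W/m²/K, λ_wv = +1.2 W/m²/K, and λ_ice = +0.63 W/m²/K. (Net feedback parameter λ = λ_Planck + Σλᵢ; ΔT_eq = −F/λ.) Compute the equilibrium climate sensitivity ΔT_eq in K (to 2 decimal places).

8.08 K

Net feedback parameter λ = (−3.2) + (+0.54) + (+1.2) + (+0.63) = -0.83 W/m²/K.
ΔT = −F/λ = −6.71/(-0.83) = 8.08 K.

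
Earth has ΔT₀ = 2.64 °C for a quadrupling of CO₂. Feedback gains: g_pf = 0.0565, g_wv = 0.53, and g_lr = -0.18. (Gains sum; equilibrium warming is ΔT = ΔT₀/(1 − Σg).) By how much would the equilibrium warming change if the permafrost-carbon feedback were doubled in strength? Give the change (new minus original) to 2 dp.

Original: g = 0.4065, ΔT = 2.64/(1−0.4065) = 4.4482 °C.
With doubled permafrost-carbon: g' = 0.463, ΔT' = 2.64/(1−0.463) = 4.9162 °C.
Change = 4.9162 − 4.4482 = 0.47 °C.

0.47 °C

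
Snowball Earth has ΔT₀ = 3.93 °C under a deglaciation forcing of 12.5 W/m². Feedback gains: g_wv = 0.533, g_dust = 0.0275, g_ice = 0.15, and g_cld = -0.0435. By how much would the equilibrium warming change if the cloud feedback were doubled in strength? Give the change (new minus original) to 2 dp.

-1.36 °C

Original: g = 0.667, ΔT = 3.93/(1−0.667) = 11.8018 °C.
With doubled cloud: g' = 0.6235, ΔT' = 3.93/(1−0.6235) = 10.4382 °C.
Change = 10.4382 − 11.8018 = -1.36 °C.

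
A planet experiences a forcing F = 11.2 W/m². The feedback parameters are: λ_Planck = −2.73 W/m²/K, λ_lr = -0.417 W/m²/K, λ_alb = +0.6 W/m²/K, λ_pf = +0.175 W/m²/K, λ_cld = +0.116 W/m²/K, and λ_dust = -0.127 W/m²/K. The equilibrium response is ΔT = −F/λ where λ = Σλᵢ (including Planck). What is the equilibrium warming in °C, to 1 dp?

Net feedback parameter λ = (−2.73) + (-0.417) + (+0.6) + (+0.175) + (+0.116) + (-0.127) = -2.383 W/m²/K.
ΔT = −F/λ = −11.2/(-2.383) = 4.7 °C.

4.7 °C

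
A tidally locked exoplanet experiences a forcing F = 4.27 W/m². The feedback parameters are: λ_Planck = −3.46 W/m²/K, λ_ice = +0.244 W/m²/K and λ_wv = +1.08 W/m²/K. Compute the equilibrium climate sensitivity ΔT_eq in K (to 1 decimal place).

2.0 K

Net feedback parameter λ = (−3.46) + (+0.244) + (+1.08) = -2.136 W/m²/K.
ΔT = −F/λ = −4.27/(-2.136) = 2.0 K.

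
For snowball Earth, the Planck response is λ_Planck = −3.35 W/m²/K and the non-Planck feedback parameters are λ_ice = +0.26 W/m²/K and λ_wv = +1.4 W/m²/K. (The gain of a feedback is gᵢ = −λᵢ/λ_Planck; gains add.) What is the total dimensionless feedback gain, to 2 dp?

Convert to gains: g_ice = 0.26/3.35 = 0.07761; g_wv = 1.4/3.35 = 0.4179.
Total gain g = 0.49551.

0.50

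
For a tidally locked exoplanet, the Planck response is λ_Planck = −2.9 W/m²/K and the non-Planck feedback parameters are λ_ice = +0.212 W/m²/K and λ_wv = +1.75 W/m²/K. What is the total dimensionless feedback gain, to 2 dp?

Convert to gains: g_ice = 0.212/2.9 = 0.0731; g_wv = 1.75/2.9 = 0.6034.
Total gain g = 0.6765.

0.68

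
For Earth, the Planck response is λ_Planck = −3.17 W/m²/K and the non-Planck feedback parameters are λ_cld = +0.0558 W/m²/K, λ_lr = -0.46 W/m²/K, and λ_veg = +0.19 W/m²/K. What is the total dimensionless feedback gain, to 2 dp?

Convert to gains: g_cld = 0.0558/3.17 = 0.0176; g_lr = -0.46/3.17 = -0.1451; g_veg = 0.19/3.17 = 0.05994.
Total gain g = -0.06756.

-0.07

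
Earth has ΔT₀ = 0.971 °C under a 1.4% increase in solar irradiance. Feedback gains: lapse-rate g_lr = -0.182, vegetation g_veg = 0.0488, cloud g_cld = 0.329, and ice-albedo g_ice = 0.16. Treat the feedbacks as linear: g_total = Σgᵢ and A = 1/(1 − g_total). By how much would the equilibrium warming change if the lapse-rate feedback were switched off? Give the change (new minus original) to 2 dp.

Original: g = 0.3558, ΔT = 0.971/(1−0.3558) = 1.5073 °C.
Without lapse-rate: g' = 0.5378, ΔT' = 0.971/(1−0.5378) = 2.1008 °C.
Change = 2.1008 − 1.5073 = 0.59 °C.

0.59 °C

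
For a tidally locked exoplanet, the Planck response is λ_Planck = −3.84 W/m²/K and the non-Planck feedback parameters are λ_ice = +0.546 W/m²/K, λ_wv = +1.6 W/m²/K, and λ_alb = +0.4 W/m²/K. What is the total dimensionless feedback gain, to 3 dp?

Convert to gains: g_ice = 0.546/3.84 = 0.1422; g_wv = 1.6/3.84 = 0.4167; g_alb = 0.4/3.84 = 0.1042.
Total gain g = 0.6631.

0.663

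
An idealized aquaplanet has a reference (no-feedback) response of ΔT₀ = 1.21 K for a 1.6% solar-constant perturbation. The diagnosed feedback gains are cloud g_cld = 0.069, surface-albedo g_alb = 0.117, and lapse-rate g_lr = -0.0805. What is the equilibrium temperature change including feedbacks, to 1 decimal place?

1.4 K

Total gain g = 0.069 + 0.117 − 0.0805 = 0.1055.
Amplification A = 1/(1 − 0.1055) = 1.118.
ΔT = 1.21 × 1.118 = 1.4 K.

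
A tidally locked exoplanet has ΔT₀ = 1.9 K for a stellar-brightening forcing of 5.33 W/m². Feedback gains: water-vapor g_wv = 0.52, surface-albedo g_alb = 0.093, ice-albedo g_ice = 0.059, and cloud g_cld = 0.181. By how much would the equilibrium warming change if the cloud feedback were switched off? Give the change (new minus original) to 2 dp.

-7.13 K

Original: g = 0.853, ΔT = 1.9/(1−0.853) = 12.9252 K.
Without cloud: g' = 0.672, ΔT' = 1.9/(1−0.672) = 5.7927 K.
Change = 5.7927 − 12.9252 = -7.13 K.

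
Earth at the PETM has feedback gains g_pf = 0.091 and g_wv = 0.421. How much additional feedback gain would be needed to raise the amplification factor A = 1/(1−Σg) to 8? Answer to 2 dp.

Current total gain = 0.512.
Target gain for A = 8: g* = 1 − 1/8 = 0.875.
Additional gain needed = 0.875 − 0.512 = 0.36.

0.36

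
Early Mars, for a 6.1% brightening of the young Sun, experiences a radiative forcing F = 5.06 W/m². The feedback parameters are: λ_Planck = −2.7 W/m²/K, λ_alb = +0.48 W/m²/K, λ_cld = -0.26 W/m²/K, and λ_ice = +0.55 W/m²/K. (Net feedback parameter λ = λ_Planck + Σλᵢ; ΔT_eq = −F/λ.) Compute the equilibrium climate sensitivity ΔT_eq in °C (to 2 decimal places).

Net feedback parameter λ = (−2.7) + (+0.48) + (-0.26) + (+0.55) = -1.93 W/m²/K.
ΔT = −F/λ = −5.06/(-1.93) = 2.62 °C.

2.62 °C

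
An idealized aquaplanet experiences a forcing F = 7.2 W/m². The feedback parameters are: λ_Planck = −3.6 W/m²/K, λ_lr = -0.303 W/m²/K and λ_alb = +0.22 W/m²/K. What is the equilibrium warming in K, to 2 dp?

1.95 K

Net feedback parameter λ = (−3.6) + (-0.303) + (+0.22) = -3.683 W/m²/K.
ΔT = −F/λ = −7.2/(-3.683) = 1.95 K.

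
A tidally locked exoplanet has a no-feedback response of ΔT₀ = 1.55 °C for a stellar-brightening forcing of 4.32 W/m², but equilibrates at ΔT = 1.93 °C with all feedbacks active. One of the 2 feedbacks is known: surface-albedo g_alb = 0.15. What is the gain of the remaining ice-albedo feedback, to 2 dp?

0.05

Amplification A = ΔT/ΔT₀ = 1.93/1.55 = 1.245.
Total gain g = 1 − 1/A = 1 − 1/1.245 = 0.1968.
The known gain is 0.15.
g_ice = 0.1968 − 0.15 = 0.05.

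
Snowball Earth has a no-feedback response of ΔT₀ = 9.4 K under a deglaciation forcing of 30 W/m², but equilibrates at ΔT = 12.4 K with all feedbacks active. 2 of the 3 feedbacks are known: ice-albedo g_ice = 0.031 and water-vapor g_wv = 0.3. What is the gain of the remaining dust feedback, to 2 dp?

Amplification A = ΔT/ΔT₀ = 12.4/9.4 = 1.319.
Total gain g = 1 − 1/A = 1 − 1/1.319 = 0.2418.
Known gains sum to 0.031 + 0.3 = 0.331.
g_dust = 0.2418 − 0.331 = -0.09.

-0.09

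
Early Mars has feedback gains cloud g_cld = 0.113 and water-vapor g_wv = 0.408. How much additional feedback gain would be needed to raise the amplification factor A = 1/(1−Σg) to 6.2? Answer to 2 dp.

Current total gain = 0.521.
Target gain for A = 6.2: g* = 1 − 1/6.2 = 0.8387.
Additional gain needed = 0.8387 − 0.521 = 0.32.

0.32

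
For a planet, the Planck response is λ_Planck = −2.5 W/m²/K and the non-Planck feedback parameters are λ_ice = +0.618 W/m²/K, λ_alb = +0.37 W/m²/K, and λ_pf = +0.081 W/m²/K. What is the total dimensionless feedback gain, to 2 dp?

0.43

Convert to gains: g_ice = 0.618/2.5 = 0.2472; g_alb = 0.37/2.5 = 0.148; g_pf = 0.081/2.5 = 0.0324.
Total gain g = 0.4276.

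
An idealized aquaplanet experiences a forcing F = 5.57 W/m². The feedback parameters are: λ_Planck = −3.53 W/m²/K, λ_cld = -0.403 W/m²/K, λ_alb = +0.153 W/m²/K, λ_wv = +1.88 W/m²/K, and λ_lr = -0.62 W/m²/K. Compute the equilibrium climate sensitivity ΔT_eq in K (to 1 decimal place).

Net feedback parameter λ = (−3.53) + (-0.403) + (+0.153) + (+1.88) + (-0.62) = -2.52 W/m²/K.
ΔT = −F/λ = −5.57/(-2.52) = 2.2 K.

2.2 K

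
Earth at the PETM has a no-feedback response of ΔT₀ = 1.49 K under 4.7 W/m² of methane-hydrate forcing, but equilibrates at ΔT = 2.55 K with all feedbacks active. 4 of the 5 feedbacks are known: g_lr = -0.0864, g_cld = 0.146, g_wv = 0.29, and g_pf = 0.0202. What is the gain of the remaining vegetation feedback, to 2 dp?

0.05

Amplification A = ΔT/ΔT₀ = 2.55/1.49 = 1.711.
Total gain g = 1 − 1/A = 1 − 1/1.711 = 0.4155.
Known gains sum to -0.0864 + 0.146 + 0.29 + 0.0202 = 0.3698.
g_veg = 0.4155 − 0.3698 = 0.05.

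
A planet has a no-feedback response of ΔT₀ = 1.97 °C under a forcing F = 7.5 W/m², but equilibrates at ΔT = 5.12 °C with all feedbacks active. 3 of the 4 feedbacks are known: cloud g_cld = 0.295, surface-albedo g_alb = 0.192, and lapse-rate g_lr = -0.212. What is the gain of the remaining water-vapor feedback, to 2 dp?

Amplification A = ΔT/ΔT₀ = 5.12/1.97 = 2.599.
Total gain g = 1 − 1/A = 1 − 1/2.599 = 0.6152.
Known gains sum to 0.295 + 0.192 − 0.212 = 0.275.
g_wv = 0.6152 − 0.275 = 0.34.

0.34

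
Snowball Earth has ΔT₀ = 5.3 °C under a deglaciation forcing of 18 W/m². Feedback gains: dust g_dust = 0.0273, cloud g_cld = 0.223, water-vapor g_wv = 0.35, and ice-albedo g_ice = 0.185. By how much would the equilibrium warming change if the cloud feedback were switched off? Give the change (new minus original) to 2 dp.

Original: g = 0.7853, ΔT = 5.3/(1−0.7853) = 24.6856 °C.
Without cloud: g' = 0.5623, ΔT' = 5.3/(1−0.5623) = 12.1088 °C.
Change = 12.1088 − 24.6856 = -12.58 °C.

-12.58 °C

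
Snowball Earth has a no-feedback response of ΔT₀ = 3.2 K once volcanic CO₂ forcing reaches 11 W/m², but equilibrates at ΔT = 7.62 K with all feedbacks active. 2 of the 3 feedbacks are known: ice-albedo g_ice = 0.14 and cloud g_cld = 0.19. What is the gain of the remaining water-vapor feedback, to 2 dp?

Amplification A = ΔT/ΔT₀ = 7.62/3.2 = 2.381.
Total gain g = 1 − 1/A = 1 − 1/2.381 = 0.58.
Known gains sum to 0.14 + 0.19 = 0.33.
g_wv = 0.58 − 0.33 = 0.25.

0.25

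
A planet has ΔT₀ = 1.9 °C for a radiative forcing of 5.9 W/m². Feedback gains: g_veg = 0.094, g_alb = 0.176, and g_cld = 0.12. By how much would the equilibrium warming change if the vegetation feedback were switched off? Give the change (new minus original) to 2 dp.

-0.42 °C

Original: g = 0.39, ΔT = 1.9/(1−0.39) = 3.1148 °C.
Without vegetation: g' = 0.296, ΔT' = 1.9/(1−0.296) = 2.6989 °C.
Change = 2.6989 − 3.1148 = -0.42 °C.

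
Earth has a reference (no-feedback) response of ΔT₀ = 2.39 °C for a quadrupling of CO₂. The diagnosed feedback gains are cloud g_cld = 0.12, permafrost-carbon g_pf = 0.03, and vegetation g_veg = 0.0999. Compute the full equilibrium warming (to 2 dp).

Total gain g = 0.12 + 0.03 + 0.0999 = 0.2499.
Amplification A = 1/(1 − 0.2499) = 1.333.
ΔT = 2.39 × 1.333 = 3.19 °C.

3.19 °C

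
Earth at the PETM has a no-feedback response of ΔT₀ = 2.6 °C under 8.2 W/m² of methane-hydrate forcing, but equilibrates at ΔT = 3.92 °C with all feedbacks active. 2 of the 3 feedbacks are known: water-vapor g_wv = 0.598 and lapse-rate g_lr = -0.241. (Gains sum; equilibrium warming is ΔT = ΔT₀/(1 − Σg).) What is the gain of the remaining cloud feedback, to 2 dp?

Amplification A = ΔT/ΔT₀ = 3.92/2.6 = 1.508.
Total gain g = 1 − 1/A = 1 − 1/1.508 = 0.3369.
Known gains sum to 0.598 − 0.241 = 0.357.
g_cld = 0.3369 − 0.357 = -0.02.

-0.02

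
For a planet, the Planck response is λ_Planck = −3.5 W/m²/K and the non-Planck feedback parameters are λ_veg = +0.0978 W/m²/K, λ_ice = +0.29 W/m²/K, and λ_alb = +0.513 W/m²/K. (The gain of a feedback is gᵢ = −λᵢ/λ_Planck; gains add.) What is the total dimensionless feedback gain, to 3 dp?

0.257

Convert to gains: g_veg = 0.0978/3.5 = 0.02794; g_ice = 0.29/3.5 = 0.08286; g_alb = 0.513/3.5 = 0.1466.
Total gain g = 0.2574.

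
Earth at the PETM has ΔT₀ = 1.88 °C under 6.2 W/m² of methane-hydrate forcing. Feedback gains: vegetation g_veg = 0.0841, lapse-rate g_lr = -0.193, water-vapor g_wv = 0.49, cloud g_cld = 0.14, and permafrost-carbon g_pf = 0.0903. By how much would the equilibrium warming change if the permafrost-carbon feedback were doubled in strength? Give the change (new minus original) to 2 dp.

Original: g = 0.6114, ΔT = 1.88/(1−0.6114) = 4.8379 °C.
With doubled permafrost-carbon: g' = 0.7017, ΔT' = 1.88/(1−0.7017) = 6.3024 °C.
Change = 6.3024 − 4.8379 = 1.46 °C.

1.46 °C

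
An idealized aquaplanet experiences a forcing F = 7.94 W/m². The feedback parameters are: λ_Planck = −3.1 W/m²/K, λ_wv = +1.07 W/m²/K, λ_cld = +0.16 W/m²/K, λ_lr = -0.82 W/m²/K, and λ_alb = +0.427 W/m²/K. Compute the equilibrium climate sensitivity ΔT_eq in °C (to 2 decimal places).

Net feedback parameter λ = (−3.1) + (+1.07) + (+0.16) + (-0.82) + (+0.427) = -2.263 W/m²/K.
ΔT = −F/λ = −7.94/(-2.263) = 3.51 °C.

3.51 °C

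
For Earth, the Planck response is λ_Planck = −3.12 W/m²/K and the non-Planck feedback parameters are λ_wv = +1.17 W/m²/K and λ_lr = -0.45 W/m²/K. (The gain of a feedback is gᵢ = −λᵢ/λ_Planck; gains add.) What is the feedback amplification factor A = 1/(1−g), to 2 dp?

Convert to gains: g_wv = 1.17/3.12 = 0.375; g_lr = -0.45/3.12 = -0.1442.
Total gain g = 0.2308.
A = 1/(1 − 0.2308) = 1.30.

1.30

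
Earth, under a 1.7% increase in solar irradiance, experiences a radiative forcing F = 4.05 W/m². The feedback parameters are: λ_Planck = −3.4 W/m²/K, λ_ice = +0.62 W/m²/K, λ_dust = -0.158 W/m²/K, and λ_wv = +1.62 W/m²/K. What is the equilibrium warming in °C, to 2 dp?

3.07 °C

Net feedback parameter λ = (−3.4) + (+0.62) + (-0.158) + (+1.62) = -1.318 W/m²/K.
ΔT = −F/λ = −4.05/(-1.318) = 3.07 °C.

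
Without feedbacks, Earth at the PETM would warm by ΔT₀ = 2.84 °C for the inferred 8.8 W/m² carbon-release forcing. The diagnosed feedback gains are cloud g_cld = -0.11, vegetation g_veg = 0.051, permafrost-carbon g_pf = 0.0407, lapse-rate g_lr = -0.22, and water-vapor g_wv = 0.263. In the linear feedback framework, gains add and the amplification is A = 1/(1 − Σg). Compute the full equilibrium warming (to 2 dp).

Total gain g = -0.11 + 0.051 + 0.0407 − 0.22 + 0.263 = 0.0247.
Amplification A = 1/(1 − 0.0247) = 1.025.
ΔT = 2.84 × 1.025 = 2.91 °C.

2.91 °C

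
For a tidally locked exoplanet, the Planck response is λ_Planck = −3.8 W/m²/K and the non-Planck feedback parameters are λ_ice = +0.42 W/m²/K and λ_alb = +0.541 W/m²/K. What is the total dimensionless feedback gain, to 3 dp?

0.253

Convert to gains: g_ice = 0.42/3.8 = 0.1105; g_alb = 0.541/3.8 = 0.1424.
Total gain g = 0.2529.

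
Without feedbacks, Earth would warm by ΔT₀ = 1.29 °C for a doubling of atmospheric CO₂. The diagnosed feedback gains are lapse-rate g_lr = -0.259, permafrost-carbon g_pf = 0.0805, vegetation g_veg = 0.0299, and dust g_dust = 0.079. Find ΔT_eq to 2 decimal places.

1.21 °C

Total gain g = -0.259 + 0.0805 + 0.0299 + 0.079 = -0.0696.
Amplification A = 1/(1 + 0.0696) = 0.9349.
ΔT = 1.29 × 0.9349 = 1.21 °C.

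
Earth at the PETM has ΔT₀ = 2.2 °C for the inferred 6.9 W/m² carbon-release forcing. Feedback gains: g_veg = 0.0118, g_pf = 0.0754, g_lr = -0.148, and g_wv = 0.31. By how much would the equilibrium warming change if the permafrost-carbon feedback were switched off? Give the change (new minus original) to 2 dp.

-0.27 °C

Original: g = 0.2492, ΔT = 2.2/(1−0.2492) = 2.9302 °C.
Without permafrost-carbon: g' = 0.1738, ΔT' = 2.2/(1−0.1738) = 2.6628 °C.
Change = 2.6628 − 2.9302 = -0.27 °C.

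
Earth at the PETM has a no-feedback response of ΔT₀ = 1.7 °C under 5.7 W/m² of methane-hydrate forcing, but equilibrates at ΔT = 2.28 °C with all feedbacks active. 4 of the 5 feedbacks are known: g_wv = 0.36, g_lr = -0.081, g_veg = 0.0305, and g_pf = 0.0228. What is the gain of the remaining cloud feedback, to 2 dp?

Amplification A = ΔT/ΔT₀ = 2.28/1.7 = 1.341.
Total gain g = 1 − 1/A = 1 − 1/1.341 = 0.2543.
Known gains sum to 0.36 − 0.081 + 0.0305 + 0.0228 = 0.3323.
g_cld = 0.2543 − 0.3323 = -0.08.

-0.08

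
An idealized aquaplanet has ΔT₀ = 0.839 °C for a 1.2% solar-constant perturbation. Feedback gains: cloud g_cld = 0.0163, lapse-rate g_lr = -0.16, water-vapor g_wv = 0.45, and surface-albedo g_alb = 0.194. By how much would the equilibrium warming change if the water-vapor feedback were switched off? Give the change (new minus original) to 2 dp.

-0.80 °C

Original: g = 0.5003, ΔT = 0.839/(1−0.5003) = 1.6790 °C.
Without water-vapor: g' = 0.0503, ΔT' = 0.839/(1−0.0503) = 0.8834 °C.
Change = 0.8834 − 1.6790 = -0.80 °C.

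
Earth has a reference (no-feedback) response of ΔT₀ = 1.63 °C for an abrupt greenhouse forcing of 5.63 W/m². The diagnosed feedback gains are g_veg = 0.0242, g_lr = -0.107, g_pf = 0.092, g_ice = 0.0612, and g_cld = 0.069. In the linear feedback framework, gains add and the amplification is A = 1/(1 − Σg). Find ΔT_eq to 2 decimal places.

Total gain g = 0.0242 − 0.107 + 0.092 + 0.0612 + 0.069 = 0.1394.
Amplification A = 1/(1 − 0.1394) = 1.162.
ΔT = 1.63 × 1.162 = 1.89 °C.

1.89 °C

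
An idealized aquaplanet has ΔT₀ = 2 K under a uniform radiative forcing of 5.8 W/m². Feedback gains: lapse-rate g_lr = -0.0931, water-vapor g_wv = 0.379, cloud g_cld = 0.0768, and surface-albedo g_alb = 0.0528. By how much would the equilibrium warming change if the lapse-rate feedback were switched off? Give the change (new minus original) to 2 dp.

Original: g = 0.4155, ΔT = 2/(1−0.4155) = 3.4217 K.
Without lapse-rate: g' = 0.5086, ΔT' = 2/(1−0.5086) = 4.0700 K.
Change = 4.0700 − 3.4217 = 0.65 K.

0.65 K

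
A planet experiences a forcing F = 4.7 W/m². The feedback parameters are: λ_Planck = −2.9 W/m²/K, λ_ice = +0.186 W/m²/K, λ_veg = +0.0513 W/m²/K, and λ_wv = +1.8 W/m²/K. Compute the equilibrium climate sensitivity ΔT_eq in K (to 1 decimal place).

5.4 K

Net feedback parameter λ = (−2.9) + (+0.186) + (+0.0513) + (+1.8) = -0.8627 W/m²/K.
ΔT = −F/λ = −4.7/(-0.8627) = 5.4 K.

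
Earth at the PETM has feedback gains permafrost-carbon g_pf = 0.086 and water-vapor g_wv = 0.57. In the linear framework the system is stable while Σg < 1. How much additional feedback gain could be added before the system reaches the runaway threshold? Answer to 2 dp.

0.34

Current total gain = 0.086 + 0.57 = 0.656.
Margin to runaway = 1 − 0.656 = 0.34.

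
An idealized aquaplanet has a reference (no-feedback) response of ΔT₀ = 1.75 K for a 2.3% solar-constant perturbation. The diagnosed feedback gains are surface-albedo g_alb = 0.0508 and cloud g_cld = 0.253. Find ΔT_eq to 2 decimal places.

Total gain g = 0.0508 + 0.253 = 0.3038.
Amplification A = 1/(1 − 0.3038) = 1.436.
ΔT = 1.75 × 1.436 = 2.51 K.

2.51 K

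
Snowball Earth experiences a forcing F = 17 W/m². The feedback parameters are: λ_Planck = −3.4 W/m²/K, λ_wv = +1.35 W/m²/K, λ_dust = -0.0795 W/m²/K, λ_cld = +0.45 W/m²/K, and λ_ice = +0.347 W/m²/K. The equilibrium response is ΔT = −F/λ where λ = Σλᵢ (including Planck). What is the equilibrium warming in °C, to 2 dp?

Net feedback parameter λ = (−3.4) + (+1.35) + (-0.0795) + (+0.45) + (+0.347) = -1.3325 W/m²/K.
ΔT = −F/λ = −17/(-1.3325) = 12.76 °C.

12.76 °C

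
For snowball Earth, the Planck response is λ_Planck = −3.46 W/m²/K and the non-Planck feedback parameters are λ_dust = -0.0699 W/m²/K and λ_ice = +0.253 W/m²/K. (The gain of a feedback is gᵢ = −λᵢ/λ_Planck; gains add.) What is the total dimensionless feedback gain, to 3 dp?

Convert to gains: g_dust = -0.0699/3.46 = -0.0202; g_ice = 0.253/3.46 = 0.07312.
Total gain g = 0.05292.

0.053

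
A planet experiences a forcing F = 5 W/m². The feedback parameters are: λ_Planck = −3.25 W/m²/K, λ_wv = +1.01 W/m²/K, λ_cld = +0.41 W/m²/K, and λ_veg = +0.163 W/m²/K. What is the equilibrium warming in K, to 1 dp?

3.0 K

Net feedback parameter λ = (−3.25) + (+1.01) + (+0.41) + (+0.163) = -1.667 W/m²/K.
ΔT = −F/λ = −5/(-1.667) = 3.0 K.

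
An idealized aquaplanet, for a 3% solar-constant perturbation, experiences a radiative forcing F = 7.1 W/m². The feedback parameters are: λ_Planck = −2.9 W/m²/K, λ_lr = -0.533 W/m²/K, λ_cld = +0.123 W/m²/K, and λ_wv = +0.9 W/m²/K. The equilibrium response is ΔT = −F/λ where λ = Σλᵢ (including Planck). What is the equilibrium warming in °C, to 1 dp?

Net feedback parameter λ = (−2.9) + (-0.533) + (+0.123) + (+0.9) = -2.41 W/m²/K.
ΔT = −F/λ = −7.1/(-2.41) = 2.9 °C.

2.9 °C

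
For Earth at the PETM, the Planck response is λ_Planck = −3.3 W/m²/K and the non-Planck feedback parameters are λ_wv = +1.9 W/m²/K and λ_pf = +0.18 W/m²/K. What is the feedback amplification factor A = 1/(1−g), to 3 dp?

Convert to gains: g_wv = 1.9/3.3 = 0.5758; g_pf = 0.18/3.3 = 0.05455.
Total gain g = 0.63035.
A = 1/(1 − 0.63035) = 2.705.

2.705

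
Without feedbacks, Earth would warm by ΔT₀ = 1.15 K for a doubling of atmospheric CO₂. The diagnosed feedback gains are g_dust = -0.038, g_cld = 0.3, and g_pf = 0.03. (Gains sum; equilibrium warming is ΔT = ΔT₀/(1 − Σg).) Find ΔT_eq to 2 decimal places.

Total gain g = -0.038 + 0.3 + 0.03 = 0.292.
Amplification A = 1/(1 − 0.292) = 1.412.
ΔT = 1.15 × 1.412 = 1.62 K.

1.62 K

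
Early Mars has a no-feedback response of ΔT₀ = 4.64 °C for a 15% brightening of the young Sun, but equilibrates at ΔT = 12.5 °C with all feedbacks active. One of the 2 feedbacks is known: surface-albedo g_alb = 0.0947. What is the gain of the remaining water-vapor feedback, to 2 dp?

Amplification A = ΔT/ΔT₀ = 12.5/4.64 = 2.694.
Total gain g = 1 − 1/A = 1 − 1/2.694 = 0.6288.
The known gain is 0.0947.
g_wv = 0.6288 − 0.0947 = 0.53.

0.53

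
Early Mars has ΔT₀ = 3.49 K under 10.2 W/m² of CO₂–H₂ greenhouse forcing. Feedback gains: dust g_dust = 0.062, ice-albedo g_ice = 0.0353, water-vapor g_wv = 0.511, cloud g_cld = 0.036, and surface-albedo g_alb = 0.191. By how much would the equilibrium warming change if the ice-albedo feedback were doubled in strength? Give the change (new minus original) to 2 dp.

5.78 K

Original: g = 0.8353, ΔT = 3.49/(1−0.8353) = 21.1900 K.
With doubled ice-albedo: g' = 0.8706, ΔT' = 3.49/(1−0.8706) = 26.9706 K.
Change = 26.9706 − 21.1900 = 5.78 K.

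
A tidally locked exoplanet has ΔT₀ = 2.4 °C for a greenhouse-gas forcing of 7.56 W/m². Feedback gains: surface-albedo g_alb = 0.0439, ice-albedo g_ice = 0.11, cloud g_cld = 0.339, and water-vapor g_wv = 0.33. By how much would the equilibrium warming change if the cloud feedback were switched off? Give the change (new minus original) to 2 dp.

Original: g = 0.8229, ΔT = 2.4/(1−0.8229) = 13.5517 °C.
Without cloud: g' = 0.4839, ΔT' = 2.4/(1−0.4839) = 4.6503 °C.
Change = 4.6503 − 13.5517 = -8.90 °C.

-8.90 °C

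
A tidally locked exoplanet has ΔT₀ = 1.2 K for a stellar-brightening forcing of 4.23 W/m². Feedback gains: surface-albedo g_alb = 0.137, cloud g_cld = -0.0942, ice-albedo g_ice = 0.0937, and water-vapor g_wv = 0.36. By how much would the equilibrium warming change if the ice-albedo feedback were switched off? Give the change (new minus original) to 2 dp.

Original: g = 0.4965, ΔT = 1.2/(1−0.4965) = 2.3833 K.
Without ice-albedo: g' = 0.4028, ΔT' = 1.2/(1−0.4028) = 2.0094 K.
Change = 2.0094 − 2.3833 = -0.37 K.

-0.37 K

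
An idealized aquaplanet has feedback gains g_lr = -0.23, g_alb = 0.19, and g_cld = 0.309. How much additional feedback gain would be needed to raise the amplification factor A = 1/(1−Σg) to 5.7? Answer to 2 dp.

Current total gain = 0.269.
Target gain for A = 5.7: g* = 1 − 1/5.7 = 0.8246.
Additional gain needed = 0.8246 − 0.269 = 0.56.

0.56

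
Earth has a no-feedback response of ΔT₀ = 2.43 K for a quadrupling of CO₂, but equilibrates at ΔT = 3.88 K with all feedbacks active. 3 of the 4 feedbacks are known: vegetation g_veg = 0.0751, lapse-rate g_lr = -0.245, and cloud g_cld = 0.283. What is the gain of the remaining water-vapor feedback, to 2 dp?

Amplification A = ΔT/ΔT₀ = 3.88/2.43 = 1.597.
Total gain g = 1 − 1/A = 1 − 1/1.597 = 0.3738.
Known gains sum to 0.0751 − 0.245 + 0.283 = 0.1131.
g_wv = 0.3738 − 0.1131 = 0.26.

0.26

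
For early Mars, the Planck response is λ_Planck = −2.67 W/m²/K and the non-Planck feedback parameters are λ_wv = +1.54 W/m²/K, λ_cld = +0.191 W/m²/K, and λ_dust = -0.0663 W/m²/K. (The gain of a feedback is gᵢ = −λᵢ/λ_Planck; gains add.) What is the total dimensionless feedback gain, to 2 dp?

Convert to gains: g_wv = 1.54/2.67 = 0.5768; g_cld = 0.191/2.67 = 0.07154; g_dust = -0.0663/2.67 = -0.02483.
Total gain g = 0.62351.

0.62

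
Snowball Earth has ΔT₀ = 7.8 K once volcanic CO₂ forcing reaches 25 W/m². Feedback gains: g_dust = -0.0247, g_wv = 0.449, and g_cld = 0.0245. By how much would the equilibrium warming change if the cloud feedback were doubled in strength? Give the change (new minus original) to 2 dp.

0.66 K

Original: g = 0.4488, ΔT = 7.8/(1−0.4488) = 14.1509 K.
With doubled cloud: g' = 0.4733, ΔT' = 7.8/(1−0.4733) = 14.8092 K.
Change = 14.8092 − 14.1509 = 0.66 K.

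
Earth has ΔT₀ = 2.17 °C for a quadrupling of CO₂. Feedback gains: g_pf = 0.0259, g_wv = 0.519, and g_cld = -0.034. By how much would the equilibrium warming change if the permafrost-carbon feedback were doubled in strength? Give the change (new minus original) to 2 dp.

0.25 °C

Original: g = 0.5109, ΔT = 2.17/(1−0.5109) = 4.4367 °C.
With doubled permafrost-carbon: g' = 0.5368, ΔT' = 2.17/(1−0.5368) = 4.6848 °C.
Change = 4.6848 − 4.4367 = 0.25 °C.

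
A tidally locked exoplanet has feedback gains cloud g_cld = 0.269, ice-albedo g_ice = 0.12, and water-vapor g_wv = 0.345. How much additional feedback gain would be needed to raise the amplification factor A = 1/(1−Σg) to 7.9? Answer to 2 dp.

0.14

Current total gain = 0.734.
Target gain for A = 7.9: g* = 1 − 1/7.9 = 0.8734.
Additional gain needed = 0.8734 − 0.734 = 0.14.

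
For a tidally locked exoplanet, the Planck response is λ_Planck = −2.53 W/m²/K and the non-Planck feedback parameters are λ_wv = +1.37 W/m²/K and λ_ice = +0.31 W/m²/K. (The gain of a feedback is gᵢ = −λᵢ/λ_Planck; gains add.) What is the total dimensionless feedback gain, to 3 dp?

Convert to gains: g_wv = 1.37/2.53 = 0.5415; g_ice = 0.31/2.53 = 0.1225.
Total gain g = 0.664.

0.664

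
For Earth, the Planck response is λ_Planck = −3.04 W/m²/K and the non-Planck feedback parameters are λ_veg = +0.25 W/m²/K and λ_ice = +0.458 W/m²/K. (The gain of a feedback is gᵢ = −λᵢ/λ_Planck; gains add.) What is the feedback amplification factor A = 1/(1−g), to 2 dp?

1.30

Convert to gains: g_veg = 0.25/3.04 = 0.08224; g_ice = 0.458/3.04 = 0.1507.
Total gain g = 0.23294.
A = 1/(1 − 0.23294) = 1.30.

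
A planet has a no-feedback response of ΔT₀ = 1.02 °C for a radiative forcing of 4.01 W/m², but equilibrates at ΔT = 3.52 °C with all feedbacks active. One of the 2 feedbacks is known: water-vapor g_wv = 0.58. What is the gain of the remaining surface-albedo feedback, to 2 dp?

0.13

Amplification A = ΔT/ΔT₀ = 3.52/1.02 = 3.451.
Total gain g = 1 − 1/A = 1 − 1/3.451 = 0.7102.
The known gain is 0.58.
g_alb = 0.7102 − 0.58 = 0.13.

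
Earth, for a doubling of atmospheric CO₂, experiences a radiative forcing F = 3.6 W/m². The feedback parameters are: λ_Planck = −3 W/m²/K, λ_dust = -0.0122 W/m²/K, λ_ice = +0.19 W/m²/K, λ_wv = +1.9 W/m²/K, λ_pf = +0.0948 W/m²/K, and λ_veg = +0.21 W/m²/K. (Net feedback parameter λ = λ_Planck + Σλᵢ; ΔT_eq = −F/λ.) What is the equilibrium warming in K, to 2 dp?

Net feedback parameter λ = (−3) + (-0.0122) + (+0.19) + (+1.9) + (+0.0948) + (+0.21) = -0.6174 W/m²/K.
ΔT = −F/λ = −3.6/(-0.6174) = 5.83 K.

5.83 K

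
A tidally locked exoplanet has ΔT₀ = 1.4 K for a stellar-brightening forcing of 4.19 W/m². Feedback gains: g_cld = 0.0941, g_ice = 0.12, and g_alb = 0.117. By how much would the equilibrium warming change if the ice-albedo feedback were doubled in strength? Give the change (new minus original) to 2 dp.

Original: g = 0.3311, ΔT = 1.4/(1−0.3311) = 2.0930 K.
With doubled ice-albedo: g' = 0.4511, ΔT' = 1.4/(1−0.4511) = 2.5506 K.
Change = 2.5506 − 2.0930 = 0.46 K.

0.46 K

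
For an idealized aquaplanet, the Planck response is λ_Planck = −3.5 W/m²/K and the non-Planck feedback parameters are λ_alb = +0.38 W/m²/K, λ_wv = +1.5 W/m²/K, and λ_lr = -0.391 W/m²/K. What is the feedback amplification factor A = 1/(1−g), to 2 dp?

1.74

Convert to gains: g_alb = 0.38/3.5 = 0.1086; g_wv = 1.5/3.5 = 0.4286; g_lr = -0.391/3.5 = -0.1117.
Total gain g = 0.4255.
A = 1/(1 − 0.4255) = 1.74.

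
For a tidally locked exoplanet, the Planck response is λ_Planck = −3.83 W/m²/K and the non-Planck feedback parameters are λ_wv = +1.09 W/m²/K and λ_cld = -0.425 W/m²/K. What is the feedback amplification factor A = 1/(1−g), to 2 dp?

Convert to gains: g_wv = 1.09/3.83 = 0.2846; g_cld = -0.425/3.83 = -0.111.
Total gain g = 0.1736.
A = 1/(1 − 0.1736) = 1.21.

1.21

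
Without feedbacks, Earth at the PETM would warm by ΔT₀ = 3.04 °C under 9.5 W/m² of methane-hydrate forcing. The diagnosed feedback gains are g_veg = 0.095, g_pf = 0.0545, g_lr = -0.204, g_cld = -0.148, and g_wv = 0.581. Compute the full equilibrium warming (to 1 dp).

4.9 °C

Total gain g = 0.095 + 0.0545 − 0.204 − 0.148 + 0.581 = 0.3785.
Amplification A = 1/(1 − 0.3785) = 1.609.
ΔT = 3.04 × 1.609 = 4.9 °C.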